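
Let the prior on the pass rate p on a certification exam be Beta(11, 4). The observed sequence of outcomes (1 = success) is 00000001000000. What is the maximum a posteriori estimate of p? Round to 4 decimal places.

Prior: Beta(11, 4).
Data: 1 success in 14 trials (from the sequence). The binomial likelihood contributes p(1−p)^13, so the posterior is Beta(11+1, 4+13) = Beta(12, 17).
For Beta(a, b) with a, b > 1 the mode is (a−1)/(a+b−2) = 11/27 ≈ 0.4074.

p̂_MAP = 0.4074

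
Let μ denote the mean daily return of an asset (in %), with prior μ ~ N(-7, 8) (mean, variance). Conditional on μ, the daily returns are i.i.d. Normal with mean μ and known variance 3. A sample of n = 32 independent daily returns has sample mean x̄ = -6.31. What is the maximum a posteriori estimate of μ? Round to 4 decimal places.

μ̂_MAP = -6.3180

n = 32, x̄ = -6.31.
For a Normal prior and Normal likelihood with known variance, the posterior is Normal; its mode equals its mean, the precision-weighted average.
Prior precision 1/σ₀² = 1/8 = 0.125; data precision n/σ² = 32/3.
μ̂ = (0.125·(-7) + (32/3)·(-6.31)) / (0.125 + 32/3) = (-40909/600)/(259/24) = -40909/6475 ≈ -6.3180.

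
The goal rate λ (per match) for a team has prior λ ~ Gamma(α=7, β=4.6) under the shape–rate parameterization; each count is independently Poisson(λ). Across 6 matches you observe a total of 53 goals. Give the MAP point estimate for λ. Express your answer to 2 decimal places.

Σxᵢ = 53, n = 6.
Posterior ∝ λ^6e^(−4.6λ) · λ^53e^(−6λ) = λ^59e^(−10.6λ), i.e. Gamma(shape=60, rate=10.6).
The mode of a Gamma(a, b) with a ≥ 1 (shape–rate) is (a−1)/b = 59/10.6 ≈ 5.57.

λ̂_MAP = 5.57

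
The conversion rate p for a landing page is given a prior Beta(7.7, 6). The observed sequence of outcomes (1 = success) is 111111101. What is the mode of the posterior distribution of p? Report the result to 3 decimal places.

Prior: Beta(7.7, 6).
Data: 8 successes in 9 trials (from the sequence). The binomial likelihood contributes p^8(1−p)^1, so the posterior is Beta(7.7+8, 6+1) = Beta(15.7, 7).
For Beta(a, b) with a, b > 1 the mode is (a−1)/(a+b−2) = 14.7/20.7 ≈ 0.710.

p̂_MAP = 0.710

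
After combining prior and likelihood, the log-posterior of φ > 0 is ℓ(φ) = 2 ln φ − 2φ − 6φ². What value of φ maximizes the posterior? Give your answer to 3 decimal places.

φ̂_MAP = 0.333

ℓ'(φ) = 2/φ − 2 − 12φ. Setting this to zero and multiplying by φ: 12φ² + 2φ − 2 = 0.
φ = (−2 + √(2² + 4·12·2)) / (2·12) = (−2 + √100) / 24 = (−2 + 10)/24 = 1/3.
ℓ''(φ) = −2/φ² − 12 < 0, confirming a maximum.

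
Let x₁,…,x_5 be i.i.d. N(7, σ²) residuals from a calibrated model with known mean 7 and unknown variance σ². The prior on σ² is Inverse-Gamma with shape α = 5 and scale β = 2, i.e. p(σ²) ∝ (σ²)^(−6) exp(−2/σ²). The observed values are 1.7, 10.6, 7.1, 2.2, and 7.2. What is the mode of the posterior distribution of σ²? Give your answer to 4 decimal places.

Sum of squared deviations about the known mean: SS = (1.7−7)² + (10.6−7)² + (7.1−7)² + (2.2−7)² + (7.2−7)² = 64.14.
The Normal likelihood contributes (σ²)^(−n/2) exp(−SS/(2σ²)), so the posterior is Inverse-Gamma(α + n/2, β + SS/2) = Inverse-Gamma(7.5, 34.07).
The mode of Inverse-Gamma(a, b) is b/(a+1) = 34.07/8.5 ≈ 4.0082.

σ̂²_MAP = 4.0082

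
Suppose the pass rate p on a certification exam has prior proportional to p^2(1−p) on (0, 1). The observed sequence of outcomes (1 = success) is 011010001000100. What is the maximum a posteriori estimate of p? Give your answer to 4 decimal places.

The prior density ∝ p^2(1−p)^1 is the kernel of Beta(3, 2).
Data: 5 successes in 15 trials (from the sequence). The binomial likelihood contributes p^5(1−p)^10, so the posterior is Beta(3+5, 2+10) = Beta(8, 12).
For Beta(a, b) with a, b > 1 the mode is (a−1)/(a+b−2) = 7/18 ≈ 0.3889.

p̂_MAP = 0.3889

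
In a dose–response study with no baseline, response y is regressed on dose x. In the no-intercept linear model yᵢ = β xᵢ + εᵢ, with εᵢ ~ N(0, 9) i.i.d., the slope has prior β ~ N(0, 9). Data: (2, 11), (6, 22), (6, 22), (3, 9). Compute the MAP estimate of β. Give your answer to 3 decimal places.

β̂_MAP = 3.640

log p(β | y) = −Σ(yᵢ − βxᵢ)²/(2·9) − β²/(2·9) + const.
Setting the derivative to zero: Σxᵢ(yᵢ − βxᵢ)/9 − β/9 = 0, so β = Σxᵢyᵢ / (Σxᵢ² + σ²/τ²).
Σxᵢyᵢ = 2·11 + 6·22 + 6·22 + 3·9 = 313; Σxᵢ² = 85; σ²/τ² = 1.
β̂_MAP = 313 / (85 + 1) = 313/86 ≈ 3.640.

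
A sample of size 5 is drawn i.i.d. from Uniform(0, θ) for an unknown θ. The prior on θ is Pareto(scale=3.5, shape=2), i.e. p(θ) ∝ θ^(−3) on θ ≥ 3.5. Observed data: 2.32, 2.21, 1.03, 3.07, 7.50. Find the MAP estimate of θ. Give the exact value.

The Uniform(0, θ) likelihood is θ^(−n) for θ ≥ max(xᵢ), zero otherwise. Here max(xᵢ) = 7.50.
Posterior ∝ θ^(−3) · θ^(−5) = θ^(−8) on θ ≥ max(3.5, 7.50) = 7.50.
This density is strictly decreasing in θ, so the posterior mode lies at the lower boundary of the support.

θ̂_MAP = 7.50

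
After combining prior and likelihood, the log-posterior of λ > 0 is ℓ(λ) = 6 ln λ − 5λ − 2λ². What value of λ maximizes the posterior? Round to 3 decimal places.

ℓ'(λ) = 6/λ − 5 − 4λ. Setting this to zero and multiplying by λ: 4λ² + 5λ − 6 = 0.
λ = (−5 + √(5² + 4·4·6)) / (2·4) = (−5 + √121) / 8 = (−5 + 11)/8 = 3/4.
ℓ''(λ) = −6/λ² − 4 < 0, confirming a maximum.

λ̂_MAP = 0.750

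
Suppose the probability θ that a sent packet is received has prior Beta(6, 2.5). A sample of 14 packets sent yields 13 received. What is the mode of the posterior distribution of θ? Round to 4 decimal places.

Prior: Beta(6, 2.5).
Data: 13 successes in 14 trials. The binomial likelihood contributes θ^13(1−θ)^1, so the posterior is Beta(6+13, 2.5+1) = Beta(19, 3.5).
For Beta(a, b) with a, b > 1 the mode is (a−1)/(a+b−2) = 18/20.5 ≈ 0.8780.

θ̂_MAP = 0.8780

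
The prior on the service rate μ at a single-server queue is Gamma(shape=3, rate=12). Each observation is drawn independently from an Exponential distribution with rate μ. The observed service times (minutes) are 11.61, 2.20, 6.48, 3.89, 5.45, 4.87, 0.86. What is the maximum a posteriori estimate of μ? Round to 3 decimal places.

μ̂_MAP = 0.190

The Exponential(rate=μ) likelihood is ∝ μ^n e^(−μΣtᵢ). Here n = 7 and Σtᵢ = 11.61 + 2.20 + 6.48 + 3.89 + 5.45 + 4.87 + 0.86 = 35.36.
Posterior ∝ μ^2e^(−12μ) · μ^7e^(−35.36μ) = μ^9e^(−47.36μ), i.e. Gamma(10, 47.36).
Mode = (a−1)/b = 9/47.36 ≈ 0.190.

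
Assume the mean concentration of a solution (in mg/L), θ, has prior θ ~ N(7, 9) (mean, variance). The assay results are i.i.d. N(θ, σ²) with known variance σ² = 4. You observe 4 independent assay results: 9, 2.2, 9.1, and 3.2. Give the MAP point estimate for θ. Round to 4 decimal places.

θ̂_MAP = 5.9875

n = 4; x̄ = (9 + 2.2 + 9.1 + 3.2)/4 = 23.5/4 = 5.875.
For a Normal prior and Normal likelihood with known variance, the posterior is Normal; its mode equals its mean, the precision-weighted average.
Prior precision 1/σ₀² = 1/9; data precision n/σ² = 4/4 = 1.
θ̂ = ((1/9)·7 + 1·5.875) / (1/9 + 1) = (479/72)/(10/9) = 5.9875.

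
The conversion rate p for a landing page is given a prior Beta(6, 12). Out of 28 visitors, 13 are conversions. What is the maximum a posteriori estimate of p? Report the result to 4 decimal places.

p̂_MAP = 0.4091

Prior: Beta(6, 12).
Data: 13 successes in 28 trials. The binomial likelihood contributes p^13(1−p)^15, so the posterior is Beta(6+13, 12+15) = Beta(19, 27).
For Beta(a, b) with a, b > 1 the mode is (a−1)/(a+b−2) = 18/44 ≈ 0.4091.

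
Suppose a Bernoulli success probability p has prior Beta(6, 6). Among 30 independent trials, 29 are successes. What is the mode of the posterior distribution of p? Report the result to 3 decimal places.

p̂_MAP = 0.850

Prior: Beta(6, 6).
Data: 29 successes in 30 trials. The binomial likelihood contributes p^29(1−p)^1, so the posterior is Beta(6+29, 6+1) = Beta(35, 7).
For Beta(a, b) with a, b > 1 the mode is (a−1)/(a+b−2) = 34/40 ≈ 0.850.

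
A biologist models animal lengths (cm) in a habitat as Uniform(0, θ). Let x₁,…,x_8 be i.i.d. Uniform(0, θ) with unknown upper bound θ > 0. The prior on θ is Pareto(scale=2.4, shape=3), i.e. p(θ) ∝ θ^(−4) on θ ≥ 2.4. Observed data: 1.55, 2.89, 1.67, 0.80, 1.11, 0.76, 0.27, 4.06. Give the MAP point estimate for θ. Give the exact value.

θ̂_MAP = 4.06

The Uniform(0, θ) likelihood is θ^(−n) for θ ≥ max(xᵢ), zero otherwise. Here max(xᵢ) = 4.06.
Posterior ∝ θ^(−4) · θ^(−8) = θ^(−12) on θ ≥ max(2.4, 4.06) = 4.06.
This density is strictly decreasing in θ, so the posterior mode lies at the lower boundary of the support.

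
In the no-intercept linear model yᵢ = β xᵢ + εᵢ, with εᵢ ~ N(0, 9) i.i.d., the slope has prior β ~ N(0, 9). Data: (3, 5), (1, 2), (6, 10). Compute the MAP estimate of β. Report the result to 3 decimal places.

β̂_MAP = 1.638

log p(β | y) = −Σ(yᵢ − βxᵢ)²/(2·9) − β²/(2·9) + const.
Setting the derivative to zero: Σxᵢ(yᵢ − βxᵢ)/9 − β/9 = 0, so β = Σxᵢyᵢ / (Σxᵢ² + σ²/τ²).
Σxᵢyᵢ = 3·5 + 1·2 + 6·10 = 77; Σxᵢ² = 46; σ²/τ² = 1.
β̂_MAP = 77 / (46 + 1) = 77/47 ≈ 1.638.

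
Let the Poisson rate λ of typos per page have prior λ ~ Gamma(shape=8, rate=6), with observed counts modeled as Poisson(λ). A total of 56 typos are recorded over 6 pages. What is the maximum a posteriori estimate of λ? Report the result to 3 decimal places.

Σxᵢ = 56, n = 6.
Posterior ∝ λ^7e^(−6λ) · λ^56e^(−6λ) = λ^63e^(−12λ), i.e. Gamma(shape=64, rate=12).
The mode of a Gamma(a, b) with a ≥ 1 (shape–rate) is (a−1)/b = 63/12 ≈ 5.250.

λ̂_MAP = 5.250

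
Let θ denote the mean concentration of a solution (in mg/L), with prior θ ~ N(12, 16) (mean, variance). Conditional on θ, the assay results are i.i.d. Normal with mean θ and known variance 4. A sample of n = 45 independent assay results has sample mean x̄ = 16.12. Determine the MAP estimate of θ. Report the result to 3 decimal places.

θ̂_MAP = 16.097

n = 45, x̄ = 16.12.
For a Normal prior and Normal likelihood with known variance, the posterior is Normal; its mode equals its mean, the precision-weighted average.
Prior precision 1/σ₀² = 1/16 = 0.0625; data precision n/σ² = 45/4 = 11.25.
θ̂ = (0.0625·12 + 11.25·16.12) / (0.0625 + 11.25) = 182.1/11.3125 = 14568/905 ≈ 16.097.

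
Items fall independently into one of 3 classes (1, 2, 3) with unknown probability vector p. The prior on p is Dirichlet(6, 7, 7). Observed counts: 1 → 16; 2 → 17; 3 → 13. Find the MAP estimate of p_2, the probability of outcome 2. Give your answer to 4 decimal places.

The posterior is Dirichlet(αᵢ + nᵢ) = Dirichlet(22, 24, 20).
For a Dirichlet(a₁,…,a_K) with all aᵢ > 1, the mode has j-th component (aⱼ − 1)/(Σaᵢ − K).
Here Σaᵢ = 66 and K = 3, so p_2 = (24 − 1)/(66 − 3) = 23/63 ≈ 0.3651.

MAP estimate: 0.3651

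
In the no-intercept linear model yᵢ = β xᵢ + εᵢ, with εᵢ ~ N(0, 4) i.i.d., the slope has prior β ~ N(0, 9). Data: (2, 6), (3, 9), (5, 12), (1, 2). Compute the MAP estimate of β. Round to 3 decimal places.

β̂_MAP = 2.561

log p(β | y) = −Σ(yᵢ − βxᵢ)²/(2·4) − β²/(2·9) + const.
Setting the derivative to zero: Σxᵢ(yᵢ − βxᵢ)/4 − β/9 = 0, so β = Σxᵢyᵢ / (Σxᵢ² + σ²/τ²).
Σxᵢyᵢ = 2·6 + 3·9 + 5·12 + 1·2 = 101; Σxᵢ² = 39; σ²/τ² = 4/9.
β̂_MAP = 101 / (39 + 4/9) = 101/(355/9) = 909/355 ≈ 2.561.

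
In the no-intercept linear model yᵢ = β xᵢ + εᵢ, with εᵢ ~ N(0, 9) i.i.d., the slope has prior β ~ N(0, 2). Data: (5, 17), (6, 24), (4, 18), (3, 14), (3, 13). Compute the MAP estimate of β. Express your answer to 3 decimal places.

log p(β | y) = −Σ(yᵢ − βxᵢ)²/(2·9) − β²/(2·2) + const.
Setting the derivative to zero: Σxᵢ(yᵢ − βxᵢ)/9 − β/2 = 0, so β = Σxᵢyᵢ / (Σxᵢ² + σ²/τ²).
Σxᵢyᵢ = 5·17 + 6·24 + 4·18 + 3·14 + 3·13 = 382; Σxᵢ² = 95; σ²/τ² = 4.5.
β̂_MAP = 382 / (95 + 4.5) = 382/99.5 ≈ 3.839.

β̂_MAP = 3.839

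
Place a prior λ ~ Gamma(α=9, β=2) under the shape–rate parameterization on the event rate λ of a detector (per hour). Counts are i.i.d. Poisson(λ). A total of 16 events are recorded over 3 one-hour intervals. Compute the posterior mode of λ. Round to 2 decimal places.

λ̂_MAP = 4.80

Σxᵢ = 16, n = 3.
Posterior ∝ λ^8e^(−2λ) · λ^16e^(−3λ) = λ^24e^(−5λ), i.e. Gamma(shape=25, rate=5).
The mode of a Gamma(a, b) with a ≥ 1 (shape–rate) is (a−1)/b = 24/5 ≈ 4.80.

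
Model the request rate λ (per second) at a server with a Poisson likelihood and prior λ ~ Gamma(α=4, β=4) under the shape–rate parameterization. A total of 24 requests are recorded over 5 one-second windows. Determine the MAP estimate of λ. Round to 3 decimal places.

λ̂_MAP = 3.000

Σxᵢ = 24, n = 5.
Posterior ∝ λ^3e^(−4λ) · λ^24e^(−5λ) = λ^27e^(−9λ), i.e. Gamma(shape=28, rate=9).
The mode of a Gamma(a, b) with a ≥ 1 (shape–rate) is (a−1)/b = 27/9 ≈ 3.000.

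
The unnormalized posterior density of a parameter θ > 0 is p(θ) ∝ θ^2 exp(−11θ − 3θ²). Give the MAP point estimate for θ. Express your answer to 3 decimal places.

ℓ'(θ) = 2/θ − 11 − 6θ. Setting this to zero and multiplying by θ: 6θ² + 11θ − 2 = 0.
θ = (−11 + √(11² + 4·6·2)) / (2·6) = (−11 + √169) / 12 = (−11 + 13)/12 = 1/6.
ℓ''(θ) = −2/θ² − 6 < 0, confirming a maximum.

θ̂_MAP = 0.167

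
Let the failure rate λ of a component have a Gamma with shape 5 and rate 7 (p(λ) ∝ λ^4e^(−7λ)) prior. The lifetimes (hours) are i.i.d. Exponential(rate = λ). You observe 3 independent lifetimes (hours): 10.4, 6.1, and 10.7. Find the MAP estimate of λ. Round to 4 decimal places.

λ̂_MAP = 0.2047

The Exponential(rate=λ) likelihood is ∝ λ^n e^(−λΣtᵢ). Here n = 3 and Σtᵢ = 10.4 + 6.1 + 10.7 = 27.2.
Posterior ∝ λ^4e^(−7λ) · λ^3e^(−27.2λ) = λ^7e^(−34.2λ), i.e. Gamma(8, 34.2).
Mode = (a−1)/b = 7/34.2 ≈ 0.2047.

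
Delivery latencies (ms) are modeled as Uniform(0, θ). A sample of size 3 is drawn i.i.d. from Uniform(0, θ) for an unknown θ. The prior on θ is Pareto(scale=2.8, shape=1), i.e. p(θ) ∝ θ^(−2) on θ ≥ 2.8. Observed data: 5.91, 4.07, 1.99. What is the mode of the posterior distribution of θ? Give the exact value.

The Uniform(0, θ) likelihood is θ^(−n) for θ ≥ max(xᵢ), zero otherwise. Here max(xᵢ) = 5.91.
Posterior ∝ θ^(−2) · θ^(−3) = θ^(−5) on θ ≥ max(2.8, 5.91) = 5.91.
This density is strictly decreasing in θ, so the posterior mode lies at the lower boundary of the support.

θ̂_MAP = 5.91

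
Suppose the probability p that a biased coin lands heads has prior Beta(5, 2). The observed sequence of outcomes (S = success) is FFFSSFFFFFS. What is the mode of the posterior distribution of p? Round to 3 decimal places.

p̂_MAP = 0.438

Prior: Beta(5, 2).
Data: 3 successes in 11 trials (from the sequence). The binomial likelihood contributes p^3(1−p)^8, so the posterior is Beta(5+3, 2+8) = Beta(8, 10).
For Beta(a, b) with a, b > 1 the mode is (a−1)/(a+b−2) = 7/16 ≈ 0.438.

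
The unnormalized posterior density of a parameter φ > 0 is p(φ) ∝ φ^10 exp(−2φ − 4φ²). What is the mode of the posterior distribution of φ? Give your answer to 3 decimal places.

φ̂_MAP = 1.000

ℓ'(φ) = 10/φ − 2 − 8φ. Setting this to zero and multiplying by φ: 8φ² + 2φ − 10 = 0.
φ = (−2 + √(2² + 4·8·10)) / (2·8) = (−2 + √324) / 16 = (−2 + 18)/16 = 1.
ℓ''(φ) = −10/φ² − 8 < 0, confirming a maximum.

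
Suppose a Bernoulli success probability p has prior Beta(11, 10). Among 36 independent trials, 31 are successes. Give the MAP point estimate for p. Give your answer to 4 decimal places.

Prior: Beta(11, 10).
Data: 31 successes in 36 trials. The binomial likelihood contributes p^31(1−p)^5, so the posterior is Beta(11+31, 10+5) = Beta(42, 15).
For Beta(a, b) with a, b > 1 the mode is (a−1)/(a+b−2) = 41/55 ≈ 0.7455.

p̂_MAP = 0.7455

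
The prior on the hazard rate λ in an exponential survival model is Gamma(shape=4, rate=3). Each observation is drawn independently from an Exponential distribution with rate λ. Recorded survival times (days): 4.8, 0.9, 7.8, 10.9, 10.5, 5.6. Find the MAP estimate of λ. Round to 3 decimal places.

λ̂_MAP = 0.207

The Exponential(rate=λ) likelihood is ∝ λ^n e^(−λΣtᵢ). Here n = 6 and Σtᵢ = 4.8 + 0.9 + 7.8 + 10.9 + 10.5 + 5.6 = 40.5.
Posterior ∝ λ^3e^(−3λ) · λ^6e^(−40.5λ) = λ^9e^(−43.5λ), i.e. Gamma(10, 43.5).
Mode = (a−1)/b = 9/43.5 ≈ 0.207.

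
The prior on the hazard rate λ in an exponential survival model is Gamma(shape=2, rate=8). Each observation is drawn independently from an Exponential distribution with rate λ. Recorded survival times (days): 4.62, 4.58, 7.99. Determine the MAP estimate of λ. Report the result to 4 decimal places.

The Exponential(rate=λ) likelihood is ∝ λ^n e^(−λΣtᵢ). Here n = 3 and Σtᵢ = 4.62 + 4.58 + 7.99 = 17.19.
Posterior ∝ λe^(−8λ) · λ^3e^(−17.19λ) = λ^4e^(−25.19λ), i.e. Gamma(5, 25.19).
Mode = (a−1)/b = 4/25.19 ≈ 0.1588.

λ̂_MAP = 0.1588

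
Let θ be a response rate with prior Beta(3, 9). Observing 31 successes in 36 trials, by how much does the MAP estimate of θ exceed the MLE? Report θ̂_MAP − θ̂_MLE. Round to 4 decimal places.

MAP − MLE = -0.1437

Posterior is Beta(34, 14); MAP = (34−1)/(48−2) = 33/46 ≈ 0.71739.
MLE ignores the prior: θ̂_MLE = k/n = 31/36 ≈ 0.86111.
Difference = 33/46 − 31/36 = -119/828 ≈ -0.1437.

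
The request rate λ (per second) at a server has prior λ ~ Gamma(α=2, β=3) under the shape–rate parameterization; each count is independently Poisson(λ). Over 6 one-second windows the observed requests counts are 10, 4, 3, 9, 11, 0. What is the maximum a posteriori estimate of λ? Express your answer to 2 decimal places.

λ̂_MAP = 4.22

Σxᵢ = 10+4+3+9+11+0 = 37, with n = 6.
Posterior ∝ λe^(−3λ) · λ^37e^(−6λ) = λ^38e^(−9λ), i.e. Gamma(shape=39, rate=9).
The mode of a Gamma(a, b) with a ≥ 1 (shape–rate) is (a−1)/b = 38/9 ≈ 4.22.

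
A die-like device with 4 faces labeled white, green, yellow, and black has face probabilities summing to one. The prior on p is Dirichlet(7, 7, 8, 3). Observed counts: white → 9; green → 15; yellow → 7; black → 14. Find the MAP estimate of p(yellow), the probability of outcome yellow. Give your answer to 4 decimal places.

MAP estimate of p(yellow) = 0.2121

The posterior is Dirichlet(αᵢ + nᵢ) = Dirichlet(16, 22, 15, 17).
For a Dirichlet(a₁,…,a_K) with all aᵢ > 1, the mode has j-th component (aⱼ − 1)/(Σaᵢ − K).
Here Σaᵢ = 70 and K = 4, so p(yellow) = (15 − 1)/(70 − 4) = 14/66 ≈ 0.2121.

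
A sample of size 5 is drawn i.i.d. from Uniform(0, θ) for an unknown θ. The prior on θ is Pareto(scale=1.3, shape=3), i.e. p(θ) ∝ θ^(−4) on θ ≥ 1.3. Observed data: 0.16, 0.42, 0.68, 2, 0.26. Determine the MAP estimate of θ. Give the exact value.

θ̂_MAP = 2

The Uniform(0, θ) likelihood is θ^(−n) for θ ≥ max(xᵢ), zero otherwise. Here max(xᵢ) = 2.
Posterior ∝ θ^(−4) · θ^(−5) = θ^(−9) on θ ≥ max(1.3, 2) = 2.
This density is strictly decreasing in θ, so the posterior mode lies at the lower boundary of the support.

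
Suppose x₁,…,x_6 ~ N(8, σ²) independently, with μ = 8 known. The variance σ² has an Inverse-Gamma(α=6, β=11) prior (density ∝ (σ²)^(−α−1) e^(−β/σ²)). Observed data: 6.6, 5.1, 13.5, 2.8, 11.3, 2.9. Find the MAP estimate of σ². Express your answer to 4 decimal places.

σ̂²_MAP = 6.3280

Sum of squared deviations about the known mean: SS = (6.6−8)² + (5.1−8)² + (13.5−8)² + (2.8−8)² + (11.3−8)² + (2.9−8)² = 104.56.
The Normal likelihood contributes (σ²)^(−n/2) exp(−SS/(2σ²)), so the posterior is Inverse-Gamma(α + n/2, β + SS/2) = Inverse-Gamma(9, 63.28).
The mode of Inverse-Gamma(a, b) is b/(a+1) = 63.28/10 ≈ 6.3280.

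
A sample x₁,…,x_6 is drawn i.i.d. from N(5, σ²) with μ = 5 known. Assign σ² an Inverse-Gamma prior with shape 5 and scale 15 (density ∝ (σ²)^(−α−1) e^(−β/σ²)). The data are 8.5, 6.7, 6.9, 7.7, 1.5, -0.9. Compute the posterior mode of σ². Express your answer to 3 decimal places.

Sum of squared deviations about the known mean: SS = (8.5−5)² + (6.7−5)² + (6.9−5)² + (7.7−5)² + (1.5−5)² + (-0.9−5)² = 73.1.
The Normal likelihood contributes (σ²)^(−n/2) exp(−SS/(2σ²)), so the posterior is Inverse-Gamma(α + n/2, β + SS/2) = Inverse-Gamma(8, 51.55).
The mode of Inverse-Gamma(a, b) is b/(a+1) = 51.55/9 ≈ 5.728.

σ̂²_MAP = 5.728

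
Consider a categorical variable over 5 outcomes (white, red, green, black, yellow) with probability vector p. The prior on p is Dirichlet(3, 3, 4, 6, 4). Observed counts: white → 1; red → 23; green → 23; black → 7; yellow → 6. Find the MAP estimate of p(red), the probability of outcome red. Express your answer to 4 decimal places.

The posterior is Dirichlet(αᵢ + nᵢ) = Dirichlet(4, 26, 27, 13, 10).
For a Dirichlet(a₁,…,a_K) with all aᵢ > 1, the mode has j-th component (aⱼ − 1)/(Σaᵢ − K).
Here Σaᵢ = 80 and K = 5, so p(red) = (26 − 1)/(80 − 5) = 25/75 ≈ 0.3333.

MAP estimate of p(red) = 0.3333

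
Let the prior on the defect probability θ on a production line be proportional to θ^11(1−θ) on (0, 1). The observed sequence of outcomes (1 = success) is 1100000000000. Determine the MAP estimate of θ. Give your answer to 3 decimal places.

θ̂_MAP = 0.520

The prior density ∝ θ^11(1−θ)^1 is the kernel of Beta(12, 2).
Data: 2 successes in 13 trials (from the sequence). The binomial likelihood contributes θ^2(1−θ)^11, so the posterior is Beta(12+2, 2+11) = Beta(14, 13).
For Beta(a, b) with a, b > 1 the mode is (a−1)/(a+b−2) = 13/25 ≈ 0.520.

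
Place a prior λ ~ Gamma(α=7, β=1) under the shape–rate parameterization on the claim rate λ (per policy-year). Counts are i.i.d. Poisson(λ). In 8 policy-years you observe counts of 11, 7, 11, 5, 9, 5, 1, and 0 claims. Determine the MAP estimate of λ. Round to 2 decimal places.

λ̂_MAP = 6.11

Σxᵢ = 11+7+11+5+9+5+1+0 = 49, with n = 8.
Posterior ∝ λ^6e^(−1λ) · λ^49e^(−8λ) = λ^55e^(−9λ), i.e. Gamma(shape=56, rate=9).
The mode of a Gamma(a, b) with a ≥ 1 (shape–rate) is (a−1)/b = 55/9 ≈ 6.11.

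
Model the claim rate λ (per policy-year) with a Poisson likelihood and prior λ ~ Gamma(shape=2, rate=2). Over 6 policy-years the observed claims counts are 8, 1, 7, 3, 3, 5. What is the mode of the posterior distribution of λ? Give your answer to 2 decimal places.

Σxᵢ = 8+1+7+3+3+5 = 27, with n = 6.
Posterior ∝ λe^(−2λ) · λ^27e^(−6λ) = λ^28e^(−8λ), i.e. Gamma(shape=29, rate=8).
The mode of a Gamma(a, b) with a ≥ 1 (shape–rate) is (a−1)/b = 28/8 ≈ 3.50.

λ̂_MAP = 3.50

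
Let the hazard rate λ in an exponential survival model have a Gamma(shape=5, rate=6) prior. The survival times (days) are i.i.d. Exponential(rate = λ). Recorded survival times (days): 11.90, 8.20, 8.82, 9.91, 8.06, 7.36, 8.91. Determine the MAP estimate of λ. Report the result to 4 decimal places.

The Exponential(rate=λ) likelihood is ∝ λ^n e^(−λΣtᵢ). Here n = 7 and Σtᵢ = 11.90 + 8.20 + 8.82 + 9.91 + 8.06 + 7.36 + 8.91 = 63.16.
Posterior ∝ λ^4e^(−6λ) · λ^7e^(−63.16λ) = λ^11e^(−69.16λ), i.e. Gamma(12, 69.16).
Mode = (a−1)/b = 11/69.16 ≈ 0.1591.

λ̂_MAP = 0.1591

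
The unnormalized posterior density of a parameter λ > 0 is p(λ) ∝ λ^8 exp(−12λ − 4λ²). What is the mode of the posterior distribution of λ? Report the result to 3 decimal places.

λ̂_MAP = 0.500

ℓ'(λ) = 8/λ − 12 − 8λ. Setting this to zero and multiplying by λ: 8λ² + 12λ − 8 = 0.
λ = (−12 + √(12² + 4·8·8)) / (2·8) = (−12 + √400) / 16 = (−12 + 20)/16 = 1/2.
ℓ''(λ) = −8/λ² − 8 < 0, confirming a maximum.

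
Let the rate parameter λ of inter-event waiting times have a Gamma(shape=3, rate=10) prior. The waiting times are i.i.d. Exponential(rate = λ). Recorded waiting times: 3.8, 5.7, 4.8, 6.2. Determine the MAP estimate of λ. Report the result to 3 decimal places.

λ̂_MAP = 0.197

The Exponential(rate=λ) likelihood is ∝ λ^n e^(−λΣtᵢ). Here n = 4 and Σtᵢ = 3.8 + 5.7 + 4.8 + 6.2 = 20.5.
Posterior ∝ λ^2e^(−10λ) · λ^4e^(−20.5λ) = λ^6e^(−30.5λ), i.e. Gamma(7, 30.5).
Mode = (a−1)/b = 6/30.5 ≈ 0.197.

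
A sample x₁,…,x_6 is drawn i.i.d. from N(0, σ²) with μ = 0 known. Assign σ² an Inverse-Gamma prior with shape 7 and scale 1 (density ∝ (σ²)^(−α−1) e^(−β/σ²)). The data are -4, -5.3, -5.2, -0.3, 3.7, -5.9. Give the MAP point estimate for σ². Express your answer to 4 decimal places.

σ̂²_MAP = 5.5327

Sum of squared deviations about the known mean: SS = (-4−0)² + (-5.3−0)² + (-5.2−0)² + (-0.3−0)² + (3.7−0)² + (-5.9−0)² = 119.72.
The Normal likelihood contributes (σ²)^(−n/2) exp(−SS/(2σ²)), so the posterior is Inverse-Gamma(α + n/2, β + SS/2) = Inverse-Gamma(10, 60.86).
The mode of Inverse-Gamma(a, b) is b/(a+1) = 60.86/11 ≈ 5.5327.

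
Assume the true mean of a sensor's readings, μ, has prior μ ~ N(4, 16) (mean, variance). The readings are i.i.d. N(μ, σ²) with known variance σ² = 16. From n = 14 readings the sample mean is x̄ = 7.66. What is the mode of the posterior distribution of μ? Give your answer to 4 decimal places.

μ̂_MAP = 7.4160

n = 14, x̄ = 7.66.
For a Normal prior and Normal likelihood with known variance, the posterior is Normal; its mode equals its mean, the precision-weighted average.
Prior precision 1/σ₀² = 1/16 = 0.0625; data precision n/σ² = 14/16 = 0.875.
μ̂ = (0.0625·4 + 0.875·7.66) / (0.0625 + 0.875) = 6.9525/0.9375 = 7.4160.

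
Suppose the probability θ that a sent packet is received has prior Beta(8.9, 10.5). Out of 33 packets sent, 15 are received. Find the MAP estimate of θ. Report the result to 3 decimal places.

Prior: Beta(8.9, 10.5).
Data: 15 successes in 33 trials. The binomial likelihood contributes θ^15(1−θ)^18, so the posterior is Beta(8.9+15, 10.5+18) = Beta(23.9, 28.5).
For Beta(a, b) with a, b > 1 the mode is (a−1)/(a+b−2) = 22.9/50.4 ≈ 0.454.

θ̂_MAP = 0.454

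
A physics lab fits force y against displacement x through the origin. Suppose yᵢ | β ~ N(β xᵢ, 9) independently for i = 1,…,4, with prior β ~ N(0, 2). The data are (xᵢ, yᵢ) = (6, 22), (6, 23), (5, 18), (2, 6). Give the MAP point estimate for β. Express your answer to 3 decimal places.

log p(β | y) = −Σ(yᵢ − βxᵢ)²/(2·9) − β²/(2·2) + const.
Setting the derivative to zero: Σxᵢ(yᵢ − βxᵢ)/9 − β/2 = 0, so β = Σxᵢyᵢ / (Σxᵢ² + σ²/τ²).
Σxᵢyᵢ = 6·22 + 6·23 + 5·18 + 2·6 = 372; Σxᵢ² = 101; σ²/τ² = 4.5.
β̂_MAP = 372 / (101 + 4.5) = 372/105.5 ≈ 3.526.

β̂_MAP = 3.526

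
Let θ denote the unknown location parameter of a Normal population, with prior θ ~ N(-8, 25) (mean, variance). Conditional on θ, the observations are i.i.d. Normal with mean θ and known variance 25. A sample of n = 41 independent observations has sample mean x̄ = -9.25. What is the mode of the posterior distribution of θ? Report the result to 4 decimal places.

n = 41, x̄ = -9.25.
For a Normal prior and Normal likelihood with known variance, the posterior is Normal; its mode equals its mean, the precision-weighted average.
Prior precision 1/σ₀² = 1/25 = 0.04; data precision n/σ² = 41/25 = 1.64.
θ̂ = (0.04·(-8) + 1.64·(-9.25)) / (0.04 + 1.64) = (-15.49)/1.68 = -1549/168 ≈ -9.2202.

θ̂_MAP = -9.2202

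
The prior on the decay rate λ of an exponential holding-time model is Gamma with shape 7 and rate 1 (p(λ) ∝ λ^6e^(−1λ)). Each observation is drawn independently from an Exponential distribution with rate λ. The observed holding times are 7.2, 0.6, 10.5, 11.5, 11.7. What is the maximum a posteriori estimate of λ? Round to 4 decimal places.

The Exponential(rate=λ) likelihood is ∝ λ^n e^(−λΣtᵢ). Here n = 5 and Σtᵢ = 7.2 + 0.6 + 10.5 + 11.5 + 11.7 = 41.5.
Posterior ∝ λ^6e^(−1λ) · λ^5e^(−41.5λ) = λ^11e^(−42.5λ), i.e. Gamma(12, 42.5).
Mode = (a−1)/b = 11/42.5 ≈ 0.2588.

λ̂_MAP = 0.2588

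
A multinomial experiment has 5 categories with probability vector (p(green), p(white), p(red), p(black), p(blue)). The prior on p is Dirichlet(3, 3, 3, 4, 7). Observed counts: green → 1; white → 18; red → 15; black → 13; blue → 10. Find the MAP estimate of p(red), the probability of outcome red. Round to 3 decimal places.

The posterior is Dirichlet(αᵢ + nᵢ) = Dirichlet(4, 21, 18, 17, 17).
For a Dirichlet(a₁,…,a_K) with all aᵢ > 1, the mode has j-th component (aⱼ − 1)/(Σaᵢ − K).
Here Σaᵢ = 77 and K = 5, so p(red) = (18 − 1)/(77 − 5) = 17/72 ≈ 0.236.

MAP estimate of p(red) = 0.236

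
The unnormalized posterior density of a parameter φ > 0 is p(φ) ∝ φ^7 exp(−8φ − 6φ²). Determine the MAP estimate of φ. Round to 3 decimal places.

ℓ'(φ) = 7/φ − 8 − 12φ. Setting this to zero and multiplying by φ: 12φ² + 8φ − 7 = 0.
φ = (−8 + √(8² + 4·12·7)) / (2·12) = (−8 + √400) / 24 = (−8 + 20)/24 = 1/2.
ℓ''(φ) = −7/φ² − 12 < 0, confirming a maximum.

φ̂_MAP = 0.500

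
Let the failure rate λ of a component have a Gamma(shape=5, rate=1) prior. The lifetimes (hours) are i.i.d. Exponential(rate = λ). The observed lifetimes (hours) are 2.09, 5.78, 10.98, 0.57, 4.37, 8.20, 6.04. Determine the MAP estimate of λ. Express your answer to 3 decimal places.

The Exponential(rate=λ) likelihood is ∝ λ^n e^(−λΣtᵢ). Here n = 7 and Σtᵢ = 2.09 + 5.78 + 10.98 + 0.57 + 4.37 + 8.20 + 6.04 = 38.03.
Posterior ∝ λ^4e^(−1λ) · λ^7e^(−38.03λ) = λ^11e^(−39.03λ), i.e. Gamma(12, 39.03).
Mode = (a−1)/b = 11/39.03 ≈ 0.282.

λ̂_MAP = 0.282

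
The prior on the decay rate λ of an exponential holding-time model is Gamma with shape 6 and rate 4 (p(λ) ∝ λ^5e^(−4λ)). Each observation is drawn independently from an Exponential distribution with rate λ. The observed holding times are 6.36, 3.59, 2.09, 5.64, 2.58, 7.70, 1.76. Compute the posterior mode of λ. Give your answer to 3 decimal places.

The Exponential(rate=λ) likelihood is ∝ λ^n e^(−λΣtᵢ). Here n = 7 and Σtᵢ = 6.36 + 3.59 + 2.09 + 5.64 + 2.58 + 7.70 + 1.76 = 29.72.
Posterior ∝ λ^5e^(−4λ) · λ^7e^(−29.72λ) = λ^12e^(−33.72λ), i.e. Gamma(13, 33.72).
Mode = (a−1)/b = 12/33.72 ≈ 0.356.

λ̂_MAP = 0.356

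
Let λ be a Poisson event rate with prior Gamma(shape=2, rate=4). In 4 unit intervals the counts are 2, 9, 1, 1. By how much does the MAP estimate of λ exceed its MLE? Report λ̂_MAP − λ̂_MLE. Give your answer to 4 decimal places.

MAP − MLE = -1.5000

Σxᵢ = 13. Posterior is Gamma(15, 8); MAP = (15−1)/8 = 14/8 ≈ 1.75000.
MLE = x̄ = 13/4 ≈ 3.25000.
Difference = 14/8 − 13/4 = -3/2 ≈ -1.5000.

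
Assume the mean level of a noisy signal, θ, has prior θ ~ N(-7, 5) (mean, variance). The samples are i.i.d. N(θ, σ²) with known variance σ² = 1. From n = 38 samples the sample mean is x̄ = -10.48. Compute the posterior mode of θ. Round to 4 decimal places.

n = 38, x̄ = -10.48.
For a Normal prior and Normal likelihood with known variance, the posterior is Normal; its mode equals its mean, the precision-weighted average.
Prior precision 1/σ₀² = 1/5 = 0.2; data precision n/σ² = 38/1 = 38.
θ̂ = (0.2·(-7) + 38·(-10.48)) / (0.2 + 38) = (-399.64)/38.2 = -9991/955 ≈ -10.4618.

θ̂_MAP = -10.4618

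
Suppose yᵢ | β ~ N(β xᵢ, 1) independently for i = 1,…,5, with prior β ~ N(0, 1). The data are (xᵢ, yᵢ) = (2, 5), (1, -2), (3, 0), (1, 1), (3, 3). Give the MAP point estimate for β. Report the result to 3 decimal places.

β̂_MAP = 0.720

log p(β | y) = −Σ(yᵢ − βxᵢ)²/(2·1) − β²/(2·1) + const.
Setting the derivative to zero: Σxᵢ(yᵢ − βxᵢ)/1 − β/1 = 0, so β = Σxᵢyᵢ / (Σxᵢ² + σ²/τ²).
Σxᵢyᵢ = 2·5 + 1·(-2) + 3·0 + 1·1 + 3·3 = 18; Σxᵢ² = 24; σ²/τ² = 1.
β̂_MAP = 18 / (24 + 1) = 18/25 ≈ 0.720.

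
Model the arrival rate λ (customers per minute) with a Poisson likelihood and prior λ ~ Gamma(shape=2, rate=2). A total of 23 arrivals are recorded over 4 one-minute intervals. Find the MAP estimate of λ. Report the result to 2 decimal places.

Σxᵢ = 23, n = 4.
Posterior ∝ λe^(−2λ) · λ^23e^(−4λ) = λ^24e^(−6λ), i.e. Gamma(shape=25, rate=6).
The mode of a Gamma(a, b) with a ≥ 1 (shape–rate) is (a−1)/b = 24/6 ≈ 4.00.

λ̂_MAP = 4.00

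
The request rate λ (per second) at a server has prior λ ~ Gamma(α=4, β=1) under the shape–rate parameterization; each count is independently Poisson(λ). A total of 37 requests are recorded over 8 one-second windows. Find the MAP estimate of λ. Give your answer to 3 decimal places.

Σxᵢ = 37, n = 8.
Posterior ∝ λ^3e^(−1λ) · λ^37e^(−8λ) = λ^40e^(−9λ), i.e. Gamma(shape=41, rate=9).
The mode of a Gamma(a, b) with a ≥ 1 (shape–rate) is (a−1)/b = 40/9 ≈ 4.444.

λ̂_MAP = 4.444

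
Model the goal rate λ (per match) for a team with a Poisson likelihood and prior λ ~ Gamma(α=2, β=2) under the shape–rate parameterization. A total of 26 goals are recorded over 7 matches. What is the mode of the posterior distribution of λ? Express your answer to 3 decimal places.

Σxᵢ = 26, n = 7.
Posterior ∝ λe^(−2λ) · λ^26e^(−7λ) = λ^27e^(−9λ), i.e. Gamma(shape=28, rate=9).
The mode of a Gamma(a, b) with a ≥ 1 (shape–rate) is (a−1)/b = 27/9 ≈ 3.000.

λ̂_MAP = 3.000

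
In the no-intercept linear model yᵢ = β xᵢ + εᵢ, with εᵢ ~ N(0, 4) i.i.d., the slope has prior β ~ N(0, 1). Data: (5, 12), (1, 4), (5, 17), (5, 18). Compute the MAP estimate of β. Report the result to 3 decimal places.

log p(β | y) = −Σ(yᵢ − βxᵢ)²/(2·4) − β²/(2·1) + const.
Setting the derivative to zero: Σxᵢ(yᵢ − βxᵢ)/4 − β/1 = 0, so β = Σxᵢyᵢ / (Σxᵢ² + σ²/τ²).
Σxᵢyᵢ = 5·12 + 1·4 + 5·17 + 5·18 = 239; Σxᵢ² = 76; σ²/τ² = 4.
β̂_MAP = 239 / (76 + 4) = 239/80 ≈ 2.988.

β̂_MAP = 2.988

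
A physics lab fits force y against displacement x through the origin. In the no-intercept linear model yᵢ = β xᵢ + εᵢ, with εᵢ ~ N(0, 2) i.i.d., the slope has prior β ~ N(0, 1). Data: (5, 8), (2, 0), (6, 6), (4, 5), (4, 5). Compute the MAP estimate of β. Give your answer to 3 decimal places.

β̂_MAP = 1.172

log p(β | y) = −Σ(yᵢ − βxᵢ)²/(2·2) − β²/(2·1) + const.
Setting the derivative to zero: Σxᵢ(yᵢ − βxᵢ)/2 − β/1 = 0, so β = Σxᵢyᵢ / (Σxᵢ² + σ²/τ²).
Σxᵢyᵢ = 5·8 + 2·0 + 6·6 + 4·5 + 4·5 = 116; Σxᵢ² = 97; σ²/τ² = 2.
β̂_MAP = 116 / (97 + 2) = 116/99 ≈ 1.172.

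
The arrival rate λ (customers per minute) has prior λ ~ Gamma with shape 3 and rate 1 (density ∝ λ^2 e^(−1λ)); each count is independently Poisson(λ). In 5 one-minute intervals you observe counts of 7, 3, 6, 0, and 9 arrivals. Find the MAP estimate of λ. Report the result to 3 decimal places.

Σxᵢ = 7+3+6+0+9 = 25, with n = 5.
Posterior ∝ λ^2e^(−1λ) · λ^25e^(−5λ) = λ^27e^(−6λ), i.e. Gamma(shape=28, rate=6).
The mode of a Gamma(a, b) with a ≥ 1 (shape–rate) is (a−1)/b = 27/6 ≈ 4.500.

λ̂_MAP = 4.500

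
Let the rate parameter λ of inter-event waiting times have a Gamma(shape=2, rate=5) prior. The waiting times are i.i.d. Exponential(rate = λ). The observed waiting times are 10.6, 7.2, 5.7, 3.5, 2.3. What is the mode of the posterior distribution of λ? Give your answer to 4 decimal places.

The Exponential(rate=λ) likelihood is ∝ λ^n e^(−λΣtᵢ). Here n = 5 and Σtᵢ = 10.6 + 7.2 + 5.7 + 3.5 + 2.3 = 29.3.
Posterior ∝ λe^(−5λ) · λ^5e^(−29.3λ) = λ^6e^(−34.3λ), i.e. Gamma(7, 34.3).
Mode = (a−1)/b = 6/34.3 ≈ 0.1749.

λ̂_MAP = 0.1749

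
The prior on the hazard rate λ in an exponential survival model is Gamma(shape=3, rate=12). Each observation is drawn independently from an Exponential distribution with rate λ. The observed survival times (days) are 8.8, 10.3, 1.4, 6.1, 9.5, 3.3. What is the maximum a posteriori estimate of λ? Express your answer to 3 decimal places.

λ̂_MAP = 0.156

The Exponential(rate=λ) likelihood is ∝ λ^n e^(−λΣtᵢ). Here n = 6 and Σtᵢ = 8.8 + 10.3 + 1.4 + 6.1 + 9.5 + 3.3 = 39.4.
Posterior ∝ λ^2e^(−12λ) · λ^6e^(−39.4λ) = λ^8e^(−51.4λ), i.e. Gamma(9, 51.4).
Mode = (a−1)/b = 8/51.4 ≈ 0.156.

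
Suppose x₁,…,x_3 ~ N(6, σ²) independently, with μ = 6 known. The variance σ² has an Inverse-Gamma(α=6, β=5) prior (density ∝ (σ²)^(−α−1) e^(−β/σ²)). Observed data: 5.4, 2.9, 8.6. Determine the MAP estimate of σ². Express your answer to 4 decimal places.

σ̂²_MAP = 1.5724

Sum of squared deviations about the known mean: SS = (5.4−6)² + (2.9−6)² + (8.6−6)² = 16.73.
The Normal likelihood contributes (σ²)^(−n/2) exp(−SS/(2σ²)), so the posterior is Inverse-Gamma(α + n/2, β + SS/2) = Inverse-Gamma(7.5, 13.365).
The mode of Inverse-Gamma(a, b) is b/(a+1) = 13.365/8.5 ≈ 1.5724.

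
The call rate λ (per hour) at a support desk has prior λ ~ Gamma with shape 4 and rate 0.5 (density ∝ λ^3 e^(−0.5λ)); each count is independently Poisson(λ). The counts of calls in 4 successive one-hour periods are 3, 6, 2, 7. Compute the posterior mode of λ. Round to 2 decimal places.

Σxᵢ = 3+6+2+7 = 18, with n = 4.
Posterior ∝ λ^3e^(−0.5λ) · λ^18e^(−4λ) = λ^21e^(−4.5λ), i.e. Gamma(shape=22, rate=4.5).
The mode of a Gamma(a, b) with a ≥ 1 (shape–rate) is (a−1)/b = 21/4.5 ≈ 4.67.

λ̂_MAP = 4.67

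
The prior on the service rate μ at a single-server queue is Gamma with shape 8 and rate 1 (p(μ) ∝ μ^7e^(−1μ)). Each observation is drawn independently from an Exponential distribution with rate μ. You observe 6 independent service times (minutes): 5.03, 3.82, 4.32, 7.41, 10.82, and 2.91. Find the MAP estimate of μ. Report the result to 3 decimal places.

μ̂_MAP = 0.368

The Exponential(rate=μ) likelihood is ∝ μ^n e^(−μΣtᵢ). Here n = 6 and Σtᵢ = 5.03 + 3.82 + 4.32 + 7.41 + 10.82 + 2.91 = 34.31.
Posterior ∝ μ^7e^(−1μ) · μ^6e^(−34.31μ) = μ^13e^(−35.31μ), i.e. Gamma(14, 35.31).
Mode = (a−1)/b = 13/35.31 ≈ 0.368.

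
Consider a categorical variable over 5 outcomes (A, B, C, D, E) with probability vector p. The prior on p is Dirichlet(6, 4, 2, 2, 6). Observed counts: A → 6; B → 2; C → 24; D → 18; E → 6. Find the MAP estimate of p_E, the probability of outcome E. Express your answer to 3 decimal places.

The posterior is Dirichlet(αᵢ + nᵢ) = Dirichlet(12, 6, 26, 20, 12).
For a Dirichlet(a₁,…,a_K) with all aᵢ > 1, the mode has j-th component (aⱼ − 1)/(Σaᵢ − K).
Here Σaᵢ = 76 and K = 5, so p_E = (12 − 1)/(76 − 5) = 11/71 ≈ 0.155.

MAP estimate of p_E = 0.155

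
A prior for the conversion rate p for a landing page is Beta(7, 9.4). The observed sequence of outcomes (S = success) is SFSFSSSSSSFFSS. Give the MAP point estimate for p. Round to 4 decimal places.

p̂_MAP = 0.5634

Prior: Beta(7, 9.4).
Data: 10 successes in 14 trials (from the sequence). The binomial likelihood contributes p^10(1−p)^4, so the posterior is Beta(7+10, 9.4+4) = Beta(17, 13.4).
For Beta(a, b) with a, b > 1 the mode is (a−1)/(a+b−2) = 16/28.4 ≈ 0.5634.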